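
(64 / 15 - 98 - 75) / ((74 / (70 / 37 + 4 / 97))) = -8780039 / 1991895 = -4.41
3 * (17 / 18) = 17 / 6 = 2.83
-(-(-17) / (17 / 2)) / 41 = -2 / 41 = -0.05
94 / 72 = 47 / 36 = 1.31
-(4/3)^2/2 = -8/9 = -0.89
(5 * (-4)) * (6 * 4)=-480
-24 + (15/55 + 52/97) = -23.19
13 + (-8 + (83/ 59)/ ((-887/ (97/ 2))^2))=929168367/ 185677484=5.00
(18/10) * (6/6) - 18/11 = 9/55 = 0.16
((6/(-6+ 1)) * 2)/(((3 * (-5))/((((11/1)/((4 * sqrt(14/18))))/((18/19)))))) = 209 * sqrt(7)/1050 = 0.53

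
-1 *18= -18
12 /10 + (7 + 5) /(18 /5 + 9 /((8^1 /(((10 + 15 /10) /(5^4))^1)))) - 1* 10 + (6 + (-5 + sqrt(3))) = -270691 /60345 + sqrt(3) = -2.75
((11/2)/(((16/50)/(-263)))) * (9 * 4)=-650925/4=-162731.25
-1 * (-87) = 87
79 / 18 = 4.39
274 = 274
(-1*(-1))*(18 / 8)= 9 / 4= 2.25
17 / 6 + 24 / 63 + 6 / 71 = 3279 / 994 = 3.30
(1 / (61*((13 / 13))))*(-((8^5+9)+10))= -32787 / 61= -537.49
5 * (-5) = -25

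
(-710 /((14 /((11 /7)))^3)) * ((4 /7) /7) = -472505 /5764801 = -0.08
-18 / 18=-1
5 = 5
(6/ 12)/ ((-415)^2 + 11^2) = 1/ 344692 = 0.00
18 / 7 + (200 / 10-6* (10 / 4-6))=305 / 7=43.57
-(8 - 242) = 234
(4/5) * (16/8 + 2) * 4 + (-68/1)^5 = -7269667776/5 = -1453933555.20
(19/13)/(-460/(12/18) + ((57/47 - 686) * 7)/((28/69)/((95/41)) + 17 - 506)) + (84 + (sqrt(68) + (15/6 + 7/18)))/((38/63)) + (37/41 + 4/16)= 63 * sqrt(17)/19 + 602521675657109759/4149514815514380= 158.87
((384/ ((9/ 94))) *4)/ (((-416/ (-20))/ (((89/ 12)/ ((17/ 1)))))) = 336.49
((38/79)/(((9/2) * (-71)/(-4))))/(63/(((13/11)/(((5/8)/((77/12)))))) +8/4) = 7904/9439947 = 0.00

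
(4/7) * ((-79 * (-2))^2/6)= 49928/21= 2377.52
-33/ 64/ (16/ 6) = -99/ 512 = -0.19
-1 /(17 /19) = -19 /17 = -1.12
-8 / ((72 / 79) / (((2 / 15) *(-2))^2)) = -1264 / 2025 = -0.62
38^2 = 1444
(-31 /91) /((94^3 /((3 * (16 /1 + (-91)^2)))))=-771621 /75583144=-0.01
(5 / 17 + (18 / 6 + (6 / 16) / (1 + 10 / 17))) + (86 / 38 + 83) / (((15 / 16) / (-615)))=-1300687181 / 23256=-55929.10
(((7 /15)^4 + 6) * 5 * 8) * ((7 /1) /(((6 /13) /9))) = 111438964 /3375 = 33018.95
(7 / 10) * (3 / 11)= 0.19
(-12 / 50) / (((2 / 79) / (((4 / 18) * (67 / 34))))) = -5293 / 1275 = -4.15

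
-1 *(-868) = 868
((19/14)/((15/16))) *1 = 152/105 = 1.45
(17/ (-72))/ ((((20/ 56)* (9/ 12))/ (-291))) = 11543/ 45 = 256.51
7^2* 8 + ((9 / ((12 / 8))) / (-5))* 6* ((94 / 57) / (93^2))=107362544 / 273885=392.00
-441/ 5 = -88.20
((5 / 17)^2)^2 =625 / 83521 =0.01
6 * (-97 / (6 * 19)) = -97 / 19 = -5.11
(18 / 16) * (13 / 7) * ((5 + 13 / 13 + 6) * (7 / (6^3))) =13 / 16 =0.81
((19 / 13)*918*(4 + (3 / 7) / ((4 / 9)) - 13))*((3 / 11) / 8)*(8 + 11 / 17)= -7271775 / 2288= -3178.22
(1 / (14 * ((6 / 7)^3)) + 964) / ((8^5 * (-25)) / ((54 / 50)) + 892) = -416497 / 327294656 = -0.00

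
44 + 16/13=588/13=45.23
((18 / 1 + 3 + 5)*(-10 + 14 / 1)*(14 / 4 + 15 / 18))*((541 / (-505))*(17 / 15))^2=114358661768 / 172141875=664.33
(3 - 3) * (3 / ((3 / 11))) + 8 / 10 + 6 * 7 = 214 / 5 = 42.80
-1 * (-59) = 59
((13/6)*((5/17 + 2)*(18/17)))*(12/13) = 1404/289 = 4.86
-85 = -85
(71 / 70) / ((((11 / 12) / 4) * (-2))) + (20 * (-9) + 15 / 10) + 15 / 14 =-69162 / 385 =-179.64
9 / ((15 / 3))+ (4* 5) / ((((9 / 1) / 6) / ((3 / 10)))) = 29 / 5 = 5.80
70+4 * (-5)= 50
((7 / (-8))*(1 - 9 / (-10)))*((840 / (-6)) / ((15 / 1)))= 931 / 60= 15.52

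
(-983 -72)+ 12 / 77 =-81223 / 77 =-1054.84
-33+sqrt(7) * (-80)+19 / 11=-80 * sqrt(7) - 344 / 11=-242.93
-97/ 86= -1.13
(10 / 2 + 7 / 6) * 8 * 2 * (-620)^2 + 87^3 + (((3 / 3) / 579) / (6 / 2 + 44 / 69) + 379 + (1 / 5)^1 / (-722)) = 20243852830118341 / 524637690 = 38586348.67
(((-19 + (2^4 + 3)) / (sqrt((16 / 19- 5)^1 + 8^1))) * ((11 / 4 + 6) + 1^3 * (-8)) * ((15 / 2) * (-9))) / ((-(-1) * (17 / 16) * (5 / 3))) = 0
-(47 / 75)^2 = -2209 / 5625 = -0.39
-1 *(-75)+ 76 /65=4951 /65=76.17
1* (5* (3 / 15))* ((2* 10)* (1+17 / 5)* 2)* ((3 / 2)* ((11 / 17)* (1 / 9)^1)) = 968 / 51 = 18.98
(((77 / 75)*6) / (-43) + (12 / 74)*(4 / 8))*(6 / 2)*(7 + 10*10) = -793833 / 39775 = -19.96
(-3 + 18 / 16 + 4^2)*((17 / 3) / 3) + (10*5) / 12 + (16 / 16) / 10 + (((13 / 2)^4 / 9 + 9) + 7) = 19623 / 80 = 245.29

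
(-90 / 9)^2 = 100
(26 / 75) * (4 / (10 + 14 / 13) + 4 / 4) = 637 / 1350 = 0.47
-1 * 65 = -65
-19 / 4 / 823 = -19 / 3292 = -0.01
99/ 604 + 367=221767/ 604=367.16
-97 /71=-1.37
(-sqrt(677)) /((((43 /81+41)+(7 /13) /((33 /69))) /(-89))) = 1030887 * sqrt(677) /494093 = 54.29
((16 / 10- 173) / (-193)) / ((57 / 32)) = 27424 / 55005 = 0.50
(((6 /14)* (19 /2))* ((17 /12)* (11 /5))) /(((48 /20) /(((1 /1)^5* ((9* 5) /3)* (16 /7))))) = 17765 /98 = 181.28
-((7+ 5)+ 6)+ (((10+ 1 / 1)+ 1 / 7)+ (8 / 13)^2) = -7664 / 1183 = -6.48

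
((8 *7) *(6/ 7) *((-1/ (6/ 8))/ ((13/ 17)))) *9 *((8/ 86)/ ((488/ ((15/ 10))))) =-7344/ 34099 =-0.22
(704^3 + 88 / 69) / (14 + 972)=12037521452 / 34017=353867.81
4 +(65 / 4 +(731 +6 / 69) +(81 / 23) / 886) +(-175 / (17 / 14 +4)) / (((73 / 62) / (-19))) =280808669779 / 217188724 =1292.92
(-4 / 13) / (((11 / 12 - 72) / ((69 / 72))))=46 / 11089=0.00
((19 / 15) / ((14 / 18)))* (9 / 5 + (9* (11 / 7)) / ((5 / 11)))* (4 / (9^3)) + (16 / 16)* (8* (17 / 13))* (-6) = -62.48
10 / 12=5 / 6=0.83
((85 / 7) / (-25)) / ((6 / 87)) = -493 / 70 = -7.04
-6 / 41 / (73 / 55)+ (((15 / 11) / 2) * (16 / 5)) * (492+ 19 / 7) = 1079.27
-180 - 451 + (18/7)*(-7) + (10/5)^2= -645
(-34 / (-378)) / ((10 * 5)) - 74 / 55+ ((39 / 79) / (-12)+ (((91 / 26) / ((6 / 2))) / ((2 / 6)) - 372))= -6075024859 / 16424100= -369.88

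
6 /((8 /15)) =45 /4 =11.25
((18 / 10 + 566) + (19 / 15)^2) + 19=588.40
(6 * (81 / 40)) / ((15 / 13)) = 1053 / 100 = 10.53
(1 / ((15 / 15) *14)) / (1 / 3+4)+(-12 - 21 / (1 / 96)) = -369093 / 182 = -2027.98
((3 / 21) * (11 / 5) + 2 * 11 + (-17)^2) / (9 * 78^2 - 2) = 5448 / 958195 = 0.01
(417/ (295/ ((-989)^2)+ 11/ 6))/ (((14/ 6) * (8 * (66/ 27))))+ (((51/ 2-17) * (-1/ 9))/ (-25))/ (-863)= 6415095948951139/ 1287154660591800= 4.98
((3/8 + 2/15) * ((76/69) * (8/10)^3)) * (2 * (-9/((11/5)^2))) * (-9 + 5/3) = 7.82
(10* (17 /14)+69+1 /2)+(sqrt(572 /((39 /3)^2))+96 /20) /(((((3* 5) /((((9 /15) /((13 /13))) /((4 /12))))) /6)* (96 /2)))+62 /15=3* sqrt(143) /1300+450703 /5250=85.88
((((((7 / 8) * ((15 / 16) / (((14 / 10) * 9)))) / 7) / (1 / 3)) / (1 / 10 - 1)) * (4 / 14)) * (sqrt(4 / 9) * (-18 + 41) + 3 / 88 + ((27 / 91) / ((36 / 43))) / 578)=-3334353125 / 24494678208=-0.14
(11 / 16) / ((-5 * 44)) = -1 / 320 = -0.00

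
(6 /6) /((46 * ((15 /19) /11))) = 209 /690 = 0.30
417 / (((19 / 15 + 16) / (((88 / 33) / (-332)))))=-4170 / 21497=-0.19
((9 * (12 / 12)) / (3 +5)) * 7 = 63 / 8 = 7.88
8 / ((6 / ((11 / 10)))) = 22 / 15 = 1.47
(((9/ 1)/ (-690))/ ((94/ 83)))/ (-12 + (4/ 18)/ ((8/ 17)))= 27/ 27025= 0.00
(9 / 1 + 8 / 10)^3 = 941.19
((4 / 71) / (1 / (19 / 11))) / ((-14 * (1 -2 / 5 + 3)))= -95 / 49203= -0.00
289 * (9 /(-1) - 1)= -2890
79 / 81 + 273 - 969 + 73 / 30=-560999 / 810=-692.59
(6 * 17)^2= 10404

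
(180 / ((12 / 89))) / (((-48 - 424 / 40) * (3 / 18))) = -40050 / 293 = -136.69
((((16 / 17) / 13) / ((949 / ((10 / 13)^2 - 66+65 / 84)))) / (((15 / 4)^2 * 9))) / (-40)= 7340408 / 7536323237625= 0.00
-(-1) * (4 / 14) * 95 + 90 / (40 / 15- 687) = 388180 / 14371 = 27.01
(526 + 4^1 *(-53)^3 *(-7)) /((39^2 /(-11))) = -15286634 /507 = -30151.15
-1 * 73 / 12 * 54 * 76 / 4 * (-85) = 1061055 / 2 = 530527.50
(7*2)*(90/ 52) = 315/ 13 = 24.23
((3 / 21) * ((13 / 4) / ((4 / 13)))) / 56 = 169 / 6272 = 0.03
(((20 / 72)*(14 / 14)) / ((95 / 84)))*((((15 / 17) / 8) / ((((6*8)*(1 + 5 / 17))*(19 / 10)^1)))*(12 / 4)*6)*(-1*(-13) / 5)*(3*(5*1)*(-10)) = -102375 / 63536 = -1.61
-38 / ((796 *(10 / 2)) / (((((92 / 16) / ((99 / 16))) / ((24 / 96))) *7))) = -24472 / 98505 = -0.25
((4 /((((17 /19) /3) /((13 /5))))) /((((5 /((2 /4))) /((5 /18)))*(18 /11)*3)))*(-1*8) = -10868 /6885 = -1.58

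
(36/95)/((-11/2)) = -72/1045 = -0.07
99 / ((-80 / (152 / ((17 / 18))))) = -16929 / 85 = -199.16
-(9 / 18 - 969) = 1937 / 2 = 968.50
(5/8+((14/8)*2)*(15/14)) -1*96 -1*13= -837/8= -104.62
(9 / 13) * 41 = 369 / 13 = 28.38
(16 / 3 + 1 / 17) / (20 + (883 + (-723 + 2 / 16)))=200 / 6681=0.03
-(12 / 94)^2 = -36 / 2209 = -0.02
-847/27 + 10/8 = -30.12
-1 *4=-4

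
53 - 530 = -477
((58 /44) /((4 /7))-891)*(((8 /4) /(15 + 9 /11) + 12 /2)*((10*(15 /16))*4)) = -1042081625 /5104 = -204169.60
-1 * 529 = -529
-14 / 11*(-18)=252 / 11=22.91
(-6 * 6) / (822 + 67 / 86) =-3096 / 70759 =-0.04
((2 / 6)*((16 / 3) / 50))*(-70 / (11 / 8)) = -896 / 495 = -1.81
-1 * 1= -1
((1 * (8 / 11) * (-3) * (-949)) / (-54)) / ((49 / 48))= -60736 / 1617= -37.56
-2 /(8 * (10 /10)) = -1 /4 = -0.25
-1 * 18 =-18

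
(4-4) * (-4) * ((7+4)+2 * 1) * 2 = 0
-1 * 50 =-50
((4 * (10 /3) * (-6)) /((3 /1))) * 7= -560 /3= -186.67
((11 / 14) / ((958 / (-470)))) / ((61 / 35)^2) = -452375 / 3564718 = -0.13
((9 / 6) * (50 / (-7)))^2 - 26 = 4351 / 49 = 88.80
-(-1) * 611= 611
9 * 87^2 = 68121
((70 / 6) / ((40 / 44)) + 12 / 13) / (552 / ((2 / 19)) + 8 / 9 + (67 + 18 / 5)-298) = 0.00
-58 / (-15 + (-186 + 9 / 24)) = 464 / 1605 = 0.29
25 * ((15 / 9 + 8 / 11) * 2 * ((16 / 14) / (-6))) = -15800 / 693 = -22.80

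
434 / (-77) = -62 / 11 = -5.64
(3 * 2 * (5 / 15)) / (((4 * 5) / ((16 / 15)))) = 8 / 75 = 0.11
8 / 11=0.73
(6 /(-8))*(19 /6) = -19 /8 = -2.38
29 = 29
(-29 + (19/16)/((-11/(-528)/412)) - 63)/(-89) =-23392/89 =-262.83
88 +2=90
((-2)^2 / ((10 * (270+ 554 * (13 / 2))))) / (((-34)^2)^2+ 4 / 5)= 1 / 12932399382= 0.00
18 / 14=1.29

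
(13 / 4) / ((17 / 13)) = 169 / 68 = 2.49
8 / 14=4 / 7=0.57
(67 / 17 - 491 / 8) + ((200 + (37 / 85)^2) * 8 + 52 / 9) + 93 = 854615669 / 520200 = 1642.86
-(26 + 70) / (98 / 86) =-4128 / 49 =-84.24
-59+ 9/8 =-463/8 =-57.88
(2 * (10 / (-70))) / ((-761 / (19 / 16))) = 19 / 42616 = 0.00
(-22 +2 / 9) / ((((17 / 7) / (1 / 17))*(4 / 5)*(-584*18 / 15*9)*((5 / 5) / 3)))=8575 / 27341712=0.00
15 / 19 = 0.79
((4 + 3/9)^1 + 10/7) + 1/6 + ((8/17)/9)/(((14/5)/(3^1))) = 4273/714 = 5.98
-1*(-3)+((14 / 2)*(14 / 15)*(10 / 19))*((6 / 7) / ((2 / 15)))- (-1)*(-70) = -853 / 19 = -44.89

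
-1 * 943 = -943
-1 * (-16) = 16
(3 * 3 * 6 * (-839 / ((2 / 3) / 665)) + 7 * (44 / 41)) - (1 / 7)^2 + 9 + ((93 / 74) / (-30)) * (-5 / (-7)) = -13437241388381 / 297332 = -45192718.54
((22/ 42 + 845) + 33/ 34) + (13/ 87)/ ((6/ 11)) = 26299778/ 31059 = 846.77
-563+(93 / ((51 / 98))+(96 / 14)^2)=-280949 / 833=-337.27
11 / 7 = 1.57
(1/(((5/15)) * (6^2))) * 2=1/6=0.17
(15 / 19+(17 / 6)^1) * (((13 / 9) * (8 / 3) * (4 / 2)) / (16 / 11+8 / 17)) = 1004003 / 69255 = 14.50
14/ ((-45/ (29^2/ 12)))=-5887/ 270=-21.80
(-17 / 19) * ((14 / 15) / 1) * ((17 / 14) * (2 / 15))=-578 / 4275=-0.14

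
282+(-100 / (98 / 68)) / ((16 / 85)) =-8489 / 98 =-86.62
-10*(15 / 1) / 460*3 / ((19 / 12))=-270 / 437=-0.62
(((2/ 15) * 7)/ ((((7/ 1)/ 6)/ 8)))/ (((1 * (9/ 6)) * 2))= 32/ 15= 2.13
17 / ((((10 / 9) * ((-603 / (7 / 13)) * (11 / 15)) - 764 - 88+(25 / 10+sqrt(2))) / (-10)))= 299880 * sqrt(2) / 5476440481+528381420 / 5476440481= 0.10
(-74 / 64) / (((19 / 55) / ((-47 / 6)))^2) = -247242325 / 415872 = -594.52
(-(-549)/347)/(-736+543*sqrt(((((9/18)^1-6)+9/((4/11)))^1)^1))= 1616256/7126196383+596214*sqrt(77)/7126196383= 0.00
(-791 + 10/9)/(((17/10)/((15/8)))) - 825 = -346025/204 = -1696.20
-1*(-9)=9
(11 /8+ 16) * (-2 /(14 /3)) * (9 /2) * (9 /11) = -33777 /1232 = -27.42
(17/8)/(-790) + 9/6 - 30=-180137/6320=-28.50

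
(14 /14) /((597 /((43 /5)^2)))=1849 /14925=0.12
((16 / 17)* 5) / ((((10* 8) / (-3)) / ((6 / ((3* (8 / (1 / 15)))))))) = -1 / 340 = -0.00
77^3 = 456533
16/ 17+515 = 8771/ 17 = 515.94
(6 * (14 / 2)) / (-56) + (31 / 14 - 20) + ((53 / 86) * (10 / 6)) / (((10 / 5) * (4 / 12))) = -10231 / 602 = -17.00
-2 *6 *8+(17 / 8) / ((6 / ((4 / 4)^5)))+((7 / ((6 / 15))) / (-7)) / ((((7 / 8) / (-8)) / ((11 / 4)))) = -11017 / 336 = -32.79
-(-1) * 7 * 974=6818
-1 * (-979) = 979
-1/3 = -0.33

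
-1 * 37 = -37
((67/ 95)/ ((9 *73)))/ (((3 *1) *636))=67/ 119087820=0.00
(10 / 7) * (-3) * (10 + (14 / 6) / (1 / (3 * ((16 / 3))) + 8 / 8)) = -52.27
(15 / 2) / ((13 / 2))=15 / 13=1.15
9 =9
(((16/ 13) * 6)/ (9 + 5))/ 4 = 12/ 91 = 0.13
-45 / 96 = -15 / 32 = -0.47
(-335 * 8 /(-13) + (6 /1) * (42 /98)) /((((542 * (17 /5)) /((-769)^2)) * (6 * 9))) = 28080777085 /22638798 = 1240.38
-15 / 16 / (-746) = 15 / 11936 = 0.00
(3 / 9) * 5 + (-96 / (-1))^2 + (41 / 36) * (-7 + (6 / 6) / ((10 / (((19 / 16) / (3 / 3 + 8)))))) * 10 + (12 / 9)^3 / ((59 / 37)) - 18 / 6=2794478185 / 305856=9136.58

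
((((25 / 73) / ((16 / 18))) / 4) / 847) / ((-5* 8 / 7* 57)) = -15 / 42963712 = -0.00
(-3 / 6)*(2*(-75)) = 75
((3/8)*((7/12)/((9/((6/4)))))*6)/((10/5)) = 7/64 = 0.11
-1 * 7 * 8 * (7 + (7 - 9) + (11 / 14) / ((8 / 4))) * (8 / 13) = -185.85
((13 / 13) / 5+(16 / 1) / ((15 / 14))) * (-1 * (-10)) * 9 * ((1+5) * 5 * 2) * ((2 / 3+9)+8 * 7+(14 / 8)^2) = 11233095 / 2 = 5616547.50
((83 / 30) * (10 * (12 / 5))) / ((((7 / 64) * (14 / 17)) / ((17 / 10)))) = 1535168 / 1225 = 1253.20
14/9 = 1.56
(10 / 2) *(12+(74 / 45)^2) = 29776 / 405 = 73.52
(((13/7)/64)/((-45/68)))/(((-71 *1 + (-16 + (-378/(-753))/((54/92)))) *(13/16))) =0.00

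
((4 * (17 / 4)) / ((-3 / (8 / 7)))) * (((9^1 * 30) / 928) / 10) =-153 / 812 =-0.19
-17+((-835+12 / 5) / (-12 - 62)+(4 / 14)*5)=-11189 / 2590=-4.32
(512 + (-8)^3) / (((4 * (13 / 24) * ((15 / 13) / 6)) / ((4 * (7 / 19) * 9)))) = 0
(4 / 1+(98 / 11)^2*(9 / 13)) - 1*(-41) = 157221 / 1573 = 99.95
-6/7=-0.86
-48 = -48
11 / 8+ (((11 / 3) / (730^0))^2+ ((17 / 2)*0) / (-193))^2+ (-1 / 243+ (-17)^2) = 915865 / 1944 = 471.12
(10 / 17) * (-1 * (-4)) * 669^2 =17902440 / 17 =1053084.71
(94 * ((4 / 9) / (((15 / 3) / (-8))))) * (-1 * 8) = 24064 / 45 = 534.76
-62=-62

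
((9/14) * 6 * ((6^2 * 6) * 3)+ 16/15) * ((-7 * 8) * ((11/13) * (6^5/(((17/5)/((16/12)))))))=-79849414656/221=-361309568.58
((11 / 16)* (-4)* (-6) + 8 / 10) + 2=193 / 10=19.30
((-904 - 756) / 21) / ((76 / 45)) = -6225 / 133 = -46.80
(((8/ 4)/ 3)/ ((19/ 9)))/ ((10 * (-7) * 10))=-3/ 6650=-0.00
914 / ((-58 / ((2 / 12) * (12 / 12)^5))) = -457 / 174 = -2.63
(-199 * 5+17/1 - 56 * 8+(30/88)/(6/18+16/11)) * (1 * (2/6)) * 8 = -672982/177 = -3802.16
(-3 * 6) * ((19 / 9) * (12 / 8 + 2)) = -133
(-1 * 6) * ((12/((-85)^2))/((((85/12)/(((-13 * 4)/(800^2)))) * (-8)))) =-0.00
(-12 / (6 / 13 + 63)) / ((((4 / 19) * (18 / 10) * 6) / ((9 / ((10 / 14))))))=-1729 / 1650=-1.05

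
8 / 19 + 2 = 46 / 19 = 2.42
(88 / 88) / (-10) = -1 / 10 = -0.10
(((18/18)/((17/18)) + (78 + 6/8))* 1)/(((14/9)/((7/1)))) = 48843/136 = 359.14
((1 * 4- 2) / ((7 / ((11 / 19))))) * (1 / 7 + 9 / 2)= 715 / 931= 0.77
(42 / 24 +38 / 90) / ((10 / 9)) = 391 / 200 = 1.96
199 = 199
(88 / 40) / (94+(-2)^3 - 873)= -0.00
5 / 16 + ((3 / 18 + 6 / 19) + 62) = 57269 / 912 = 62.79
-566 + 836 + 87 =357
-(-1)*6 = 6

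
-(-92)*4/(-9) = -40.89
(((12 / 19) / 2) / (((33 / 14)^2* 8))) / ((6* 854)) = 0.00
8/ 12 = 2/ 3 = 0.67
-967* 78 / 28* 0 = 0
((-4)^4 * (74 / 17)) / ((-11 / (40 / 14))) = -378880 / 1309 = -289.44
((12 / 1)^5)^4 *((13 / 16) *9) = 28034369944772161830912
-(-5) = 5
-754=-754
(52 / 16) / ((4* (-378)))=-13 / 6048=-0.00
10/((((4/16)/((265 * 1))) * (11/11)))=10600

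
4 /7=0.57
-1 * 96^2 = -9216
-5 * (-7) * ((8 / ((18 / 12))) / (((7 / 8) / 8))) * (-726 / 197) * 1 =-1239040 / 197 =-6289.54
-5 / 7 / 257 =-5 / 1799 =-0.00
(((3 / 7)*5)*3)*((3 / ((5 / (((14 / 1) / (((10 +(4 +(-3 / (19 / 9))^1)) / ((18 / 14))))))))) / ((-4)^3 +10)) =-171 / 1673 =-0.10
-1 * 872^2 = -760384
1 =1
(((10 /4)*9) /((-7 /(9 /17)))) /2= -405 /476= -0.85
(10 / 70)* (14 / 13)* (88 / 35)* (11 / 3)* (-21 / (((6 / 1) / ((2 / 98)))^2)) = -0.00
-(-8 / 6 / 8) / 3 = 1 / 18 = 0.06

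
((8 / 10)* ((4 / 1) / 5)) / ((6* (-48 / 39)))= -13 / 150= -0.09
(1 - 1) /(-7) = 0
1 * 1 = 1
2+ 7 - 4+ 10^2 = 105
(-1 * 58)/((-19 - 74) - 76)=58/169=0.34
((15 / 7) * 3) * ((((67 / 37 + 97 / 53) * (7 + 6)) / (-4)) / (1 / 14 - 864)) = 417690 / 4743659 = 0.09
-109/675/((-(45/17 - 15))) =-1853/141750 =-0.01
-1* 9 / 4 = -2.25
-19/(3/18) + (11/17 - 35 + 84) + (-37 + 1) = -1706/17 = -100.35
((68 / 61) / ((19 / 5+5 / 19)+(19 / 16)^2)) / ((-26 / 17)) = -14056960 / 105557023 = -0.13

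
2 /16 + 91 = 729 /8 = 91.12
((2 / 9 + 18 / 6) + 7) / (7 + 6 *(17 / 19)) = 1748 / 2115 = 0.83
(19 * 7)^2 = 17689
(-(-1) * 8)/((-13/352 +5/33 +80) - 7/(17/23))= 13056/115291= 0.11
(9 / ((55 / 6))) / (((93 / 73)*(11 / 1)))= 1314 / 18755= 0.07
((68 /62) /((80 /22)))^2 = 34969 /384400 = 0.09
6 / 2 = 3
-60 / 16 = -3.75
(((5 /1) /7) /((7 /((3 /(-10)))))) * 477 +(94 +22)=9937 /98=101.40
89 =89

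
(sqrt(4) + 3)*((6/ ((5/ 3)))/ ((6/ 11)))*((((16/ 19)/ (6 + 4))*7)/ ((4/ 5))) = 462/ 19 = 24.32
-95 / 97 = -0.98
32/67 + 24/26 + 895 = 780765/871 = 896.40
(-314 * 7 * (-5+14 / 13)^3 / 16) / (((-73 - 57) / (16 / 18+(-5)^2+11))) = -1344447363 / 571220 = -2353.64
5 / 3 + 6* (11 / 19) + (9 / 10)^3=334553 / 57000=5.87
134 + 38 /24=1627 /12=135.58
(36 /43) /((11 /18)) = 1.37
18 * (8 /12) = 12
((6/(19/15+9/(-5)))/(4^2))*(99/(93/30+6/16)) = -20.03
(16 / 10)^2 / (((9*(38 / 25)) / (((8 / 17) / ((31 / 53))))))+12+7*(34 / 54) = 4476463 / 270351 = 16.56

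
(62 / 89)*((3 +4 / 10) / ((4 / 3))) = 1581 / 890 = 1.78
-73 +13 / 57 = -4148 / 57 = -72.77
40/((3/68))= 2720/3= 906.67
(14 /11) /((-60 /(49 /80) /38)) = -6517 /13200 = -0.49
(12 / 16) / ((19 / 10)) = 15 / 38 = 0.39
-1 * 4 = -4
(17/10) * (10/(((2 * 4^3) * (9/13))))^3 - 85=-32486572195/382205952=-85.00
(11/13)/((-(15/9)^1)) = -33/65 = -0.51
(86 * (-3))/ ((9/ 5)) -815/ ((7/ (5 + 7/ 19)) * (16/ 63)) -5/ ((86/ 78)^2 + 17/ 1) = -2604.69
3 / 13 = 0.23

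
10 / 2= 5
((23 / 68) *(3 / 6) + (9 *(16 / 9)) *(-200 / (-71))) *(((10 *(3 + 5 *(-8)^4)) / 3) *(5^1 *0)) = 0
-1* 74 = -74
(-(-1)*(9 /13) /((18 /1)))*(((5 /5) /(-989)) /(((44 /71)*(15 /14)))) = -497 /8485620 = -0.00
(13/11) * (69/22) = 3.71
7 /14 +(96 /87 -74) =-4199 /58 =-72.40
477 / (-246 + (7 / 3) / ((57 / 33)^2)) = -516591 / 265571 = -1.95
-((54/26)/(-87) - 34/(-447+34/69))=-607161/11614993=-0.05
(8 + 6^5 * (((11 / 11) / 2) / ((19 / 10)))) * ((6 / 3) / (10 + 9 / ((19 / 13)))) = 78064 / 307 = 254.28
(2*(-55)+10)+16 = -84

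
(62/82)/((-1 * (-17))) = 31/697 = 0.04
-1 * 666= -666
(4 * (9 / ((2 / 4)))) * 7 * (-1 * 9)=-4536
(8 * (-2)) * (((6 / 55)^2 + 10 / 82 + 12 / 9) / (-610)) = 4367224 / 113482875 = 0.04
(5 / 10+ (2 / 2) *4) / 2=9 / 4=2.25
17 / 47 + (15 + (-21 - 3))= -406 / 47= -8.64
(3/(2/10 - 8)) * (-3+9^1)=-30/13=-2.31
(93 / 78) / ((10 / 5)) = 31 / 52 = 0.60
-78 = -78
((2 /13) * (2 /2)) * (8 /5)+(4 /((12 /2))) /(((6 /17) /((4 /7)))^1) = 5428 /4095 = 1.33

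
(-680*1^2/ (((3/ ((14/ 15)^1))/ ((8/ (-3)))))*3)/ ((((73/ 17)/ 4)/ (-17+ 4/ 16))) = -17349248/ 657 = -26406.77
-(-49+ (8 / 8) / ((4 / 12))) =46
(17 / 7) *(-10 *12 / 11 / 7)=-2040 / 539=-3.78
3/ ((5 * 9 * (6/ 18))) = 1/ 5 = 0.20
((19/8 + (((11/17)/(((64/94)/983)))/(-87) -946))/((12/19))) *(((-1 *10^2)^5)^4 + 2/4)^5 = -305135575111111111111111111111111111111187395004888888888888888888888888888888896517278266666666666666666666666666666667048086135555555555555555555555555555555565091042277777777777777777777777777777777873132645/2019328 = -151107484822233491097588500000000000000000000000000000000000000000000000000000000000000000000000000000000000000000000000000000000000000000000000000000000000000000000000000000000000000000000000000000000000.00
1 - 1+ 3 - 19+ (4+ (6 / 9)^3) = -316 / 27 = -11.70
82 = 82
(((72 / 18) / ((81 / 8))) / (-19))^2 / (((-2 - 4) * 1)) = -512 / 7105563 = -0.00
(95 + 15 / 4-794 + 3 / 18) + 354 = -4093 / 12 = -341.08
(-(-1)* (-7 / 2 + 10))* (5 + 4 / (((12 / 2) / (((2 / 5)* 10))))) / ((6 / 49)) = 14651 / 36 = 406.97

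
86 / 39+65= 2621 / 39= 67.21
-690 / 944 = -345 / 472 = -0.73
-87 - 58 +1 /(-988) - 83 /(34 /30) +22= -196.24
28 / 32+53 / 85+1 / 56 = 3609 / 2380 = 1.52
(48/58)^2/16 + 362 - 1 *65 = 249813/841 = 297.04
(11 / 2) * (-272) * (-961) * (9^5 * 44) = 3735254562336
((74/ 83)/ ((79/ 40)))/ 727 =2960/ 4766939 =0.00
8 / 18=4 / 9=0.44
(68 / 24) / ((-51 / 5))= -5 / 18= -0.28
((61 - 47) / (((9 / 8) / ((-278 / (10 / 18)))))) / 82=-15568 / 205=-75.94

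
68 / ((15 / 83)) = 5644 / 15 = 376.27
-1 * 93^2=-8649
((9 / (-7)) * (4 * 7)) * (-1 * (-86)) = -3096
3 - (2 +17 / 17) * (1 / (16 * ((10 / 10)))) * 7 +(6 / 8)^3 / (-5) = 1.60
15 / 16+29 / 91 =1829 / 1456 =1.26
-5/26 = -0.19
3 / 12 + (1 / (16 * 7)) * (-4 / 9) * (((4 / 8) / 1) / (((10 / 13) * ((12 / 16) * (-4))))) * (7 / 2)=1093 / 4320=0.25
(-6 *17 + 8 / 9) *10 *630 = -637000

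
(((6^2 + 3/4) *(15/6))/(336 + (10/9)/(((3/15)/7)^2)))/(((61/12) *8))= 2835/2129632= 0.00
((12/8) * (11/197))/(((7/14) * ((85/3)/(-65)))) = -1287/3349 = -0.38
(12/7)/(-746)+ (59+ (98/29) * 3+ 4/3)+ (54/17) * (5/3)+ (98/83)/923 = 22414023190939/295838600421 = 75.76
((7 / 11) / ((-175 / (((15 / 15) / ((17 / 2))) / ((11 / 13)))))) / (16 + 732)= -13 / 19232950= -0.00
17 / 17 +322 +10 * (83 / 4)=1061 / 2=530.50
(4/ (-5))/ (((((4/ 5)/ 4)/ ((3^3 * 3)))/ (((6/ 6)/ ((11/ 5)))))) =-1620/ 11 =-147.27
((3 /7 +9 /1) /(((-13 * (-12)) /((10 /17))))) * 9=495 /1547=0.32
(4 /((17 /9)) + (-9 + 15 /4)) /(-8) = 213 /544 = 0.39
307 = 307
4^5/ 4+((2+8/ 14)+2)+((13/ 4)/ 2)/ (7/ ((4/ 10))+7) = 260.64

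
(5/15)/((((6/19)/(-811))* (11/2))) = -15409/99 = -155.65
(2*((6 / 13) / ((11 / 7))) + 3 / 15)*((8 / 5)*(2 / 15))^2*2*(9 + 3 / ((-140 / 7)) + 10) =2089856 / 1546875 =1.35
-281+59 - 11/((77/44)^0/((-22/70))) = -7649/35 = -218.54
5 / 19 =0.26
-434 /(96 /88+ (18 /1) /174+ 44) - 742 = -10835860 /14417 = -751.60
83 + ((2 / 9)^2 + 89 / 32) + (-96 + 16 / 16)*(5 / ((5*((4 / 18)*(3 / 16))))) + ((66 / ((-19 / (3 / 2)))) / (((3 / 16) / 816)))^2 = 481150904566961 / 935712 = 514208329.66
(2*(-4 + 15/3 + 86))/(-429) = -58/143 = -0.41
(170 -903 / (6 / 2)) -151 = -282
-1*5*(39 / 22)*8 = -780 / 11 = -70.91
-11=-11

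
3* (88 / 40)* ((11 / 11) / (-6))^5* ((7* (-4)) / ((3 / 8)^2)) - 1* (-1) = 4261 / 3645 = 1.17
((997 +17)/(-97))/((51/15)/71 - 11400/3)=119990/43617117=0.00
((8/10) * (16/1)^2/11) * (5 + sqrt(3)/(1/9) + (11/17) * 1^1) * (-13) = -5139.77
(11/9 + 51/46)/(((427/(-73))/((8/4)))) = -70445/88389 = -0.80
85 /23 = 3.70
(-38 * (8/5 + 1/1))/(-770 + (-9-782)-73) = 13/215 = 0.06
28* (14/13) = 392/13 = 30.15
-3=-3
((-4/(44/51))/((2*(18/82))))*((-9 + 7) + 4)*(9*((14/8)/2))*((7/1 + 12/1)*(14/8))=-1946721/352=-5530.46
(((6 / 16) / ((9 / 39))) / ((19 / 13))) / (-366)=-169 / 55632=-0.00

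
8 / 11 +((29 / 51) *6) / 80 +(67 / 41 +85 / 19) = 40076101 / 5826920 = 6.88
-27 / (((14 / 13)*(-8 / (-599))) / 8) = -210249 / 14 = -15017.79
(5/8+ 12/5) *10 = 121/4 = 30.25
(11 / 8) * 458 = 2519 / 4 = 629.75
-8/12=-2/3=-0.67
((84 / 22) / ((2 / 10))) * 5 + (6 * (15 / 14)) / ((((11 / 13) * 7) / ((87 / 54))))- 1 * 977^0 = 103707 / 1078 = 96.20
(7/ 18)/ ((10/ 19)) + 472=85093/ 180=472.74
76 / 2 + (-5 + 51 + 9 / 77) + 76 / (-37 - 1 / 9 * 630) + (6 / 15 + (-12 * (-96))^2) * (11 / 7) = 85913539269 / 41195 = 2085533.18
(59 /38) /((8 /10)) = 295 /152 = 1.94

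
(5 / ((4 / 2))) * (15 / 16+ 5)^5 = 38689046875 / 2097152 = 18448.38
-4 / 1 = -4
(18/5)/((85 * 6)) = 3/425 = 0.01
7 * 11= 77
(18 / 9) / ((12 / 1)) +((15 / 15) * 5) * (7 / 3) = 71 / 6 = 11.83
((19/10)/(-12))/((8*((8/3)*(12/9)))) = -57/10240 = -0.01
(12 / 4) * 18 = 54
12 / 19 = 0.63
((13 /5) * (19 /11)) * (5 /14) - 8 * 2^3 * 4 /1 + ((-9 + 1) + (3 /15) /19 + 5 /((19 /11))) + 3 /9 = -11374423 /43890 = -259.16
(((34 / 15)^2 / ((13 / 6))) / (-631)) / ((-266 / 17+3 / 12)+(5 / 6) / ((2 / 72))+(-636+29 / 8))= 314432 / 51689358825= 0.00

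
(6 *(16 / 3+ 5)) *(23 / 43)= 1426 / 43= 33.16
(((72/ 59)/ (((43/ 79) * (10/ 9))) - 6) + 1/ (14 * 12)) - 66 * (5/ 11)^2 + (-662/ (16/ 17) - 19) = -8673350201/ 11720940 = -739.99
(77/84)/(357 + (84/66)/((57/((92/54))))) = 62073/24177188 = 0.00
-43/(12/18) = -129/2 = -64.50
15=15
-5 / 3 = -1.67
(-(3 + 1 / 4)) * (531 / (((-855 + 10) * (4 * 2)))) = 531 / 2080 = 0.26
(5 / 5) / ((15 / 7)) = 7 / 15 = 0.47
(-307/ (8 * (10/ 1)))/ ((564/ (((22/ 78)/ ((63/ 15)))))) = -3377/ 7390656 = -0.00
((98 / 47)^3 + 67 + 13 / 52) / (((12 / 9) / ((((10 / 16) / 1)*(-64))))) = -475397325 / 207646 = -2289.46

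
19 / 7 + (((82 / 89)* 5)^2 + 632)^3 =969662563062012083395 / 3478869036727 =278729251.61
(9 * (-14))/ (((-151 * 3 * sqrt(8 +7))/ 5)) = 14 * sqrt(15)/ 151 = 0.36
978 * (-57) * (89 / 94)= -2480697 / 47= -52780.79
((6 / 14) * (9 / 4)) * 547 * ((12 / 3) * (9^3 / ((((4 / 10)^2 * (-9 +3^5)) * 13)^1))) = 3160.10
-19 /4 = -4.75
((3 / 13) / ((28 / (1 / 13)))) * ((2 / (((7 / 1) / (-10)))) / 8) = -15 / 66248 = -0.00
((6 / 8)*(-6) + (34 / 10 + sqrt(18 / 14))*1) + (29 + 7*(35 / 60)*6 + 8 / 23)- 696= -73974 / 115 + 3*sqrt(7) / 7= -642.12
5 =5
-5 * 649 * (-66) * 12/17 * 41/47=131879.40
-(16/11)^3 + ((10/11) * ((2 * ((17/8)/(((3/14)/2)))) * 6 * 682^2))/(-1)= -133946413616/1331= -100635923.08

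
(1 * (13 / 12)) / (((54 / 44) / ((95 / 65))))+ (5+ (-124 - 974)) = -176857 / 162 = -1091.71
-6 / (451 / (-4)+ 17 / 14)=56 / 1041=0.05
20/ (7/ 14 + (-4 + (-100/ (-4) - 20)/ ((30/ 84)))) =40/ 21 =1.90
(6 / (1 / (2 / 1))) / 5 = 12 / 5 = 2.40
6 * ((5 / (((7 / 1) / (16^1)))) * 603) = 289440 / 7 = 41348.57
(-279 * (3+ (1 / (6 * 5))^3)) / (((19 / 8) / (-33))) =27621341 / 2375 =11630.04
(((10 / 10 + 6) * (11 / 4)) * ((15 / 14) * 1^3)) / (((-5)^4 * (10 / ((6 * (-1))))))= -99 / 5000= -0.02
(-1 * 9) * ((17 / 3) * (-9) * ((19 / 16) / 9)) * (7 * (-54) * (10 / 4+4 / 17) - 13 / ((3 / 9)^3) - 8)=-84360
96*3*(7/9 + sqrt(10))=224 + 288*sqrt(10)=1134.74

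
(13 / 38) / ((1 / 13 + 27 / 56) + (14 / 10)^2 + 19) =118300 / 7441293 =0.02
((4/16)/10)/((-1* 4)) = -1/160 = -0.01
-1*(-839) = 839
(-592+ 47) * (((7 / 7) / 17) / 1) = -545 / 17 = -32.06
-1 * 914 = -914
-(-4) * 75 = 300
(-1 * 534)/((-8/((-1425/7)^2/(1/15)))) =8132653125/196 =41493128.19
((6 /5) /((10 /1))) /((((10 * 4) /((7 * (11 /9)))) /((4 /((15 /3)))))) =0.02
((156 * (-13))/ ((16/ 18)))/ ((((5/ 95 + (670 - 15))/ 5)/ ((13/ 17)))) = -5635305/ 423164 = -13.32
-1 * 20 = -20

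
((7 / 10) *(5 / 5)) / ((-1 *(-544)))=0.00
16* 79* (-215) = -271760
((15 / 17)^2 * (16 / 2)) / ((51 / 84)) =50400 / 4913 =10.26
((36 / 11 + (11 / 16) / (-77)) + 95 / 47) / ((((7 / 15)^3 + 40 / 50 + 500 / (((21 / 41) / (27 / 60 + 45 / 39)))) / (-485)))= -6512063293125 / 3979907674336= -1.64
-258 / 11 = -23.45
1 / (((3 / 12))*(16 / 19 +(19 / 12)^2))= 1.19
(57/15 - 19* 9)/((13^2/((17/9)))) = -14212/7605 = -1.87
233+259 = 492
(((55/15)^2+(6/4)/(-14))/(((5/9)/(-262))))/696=-440291/48720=-9.04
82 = 82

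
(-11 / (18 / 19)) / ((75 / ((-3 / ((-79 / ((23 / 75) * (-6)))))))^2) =-221122 / 21941015625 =-0.00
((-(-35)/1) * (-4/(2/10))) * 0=0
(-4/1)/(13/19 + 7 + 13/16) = -1216/2583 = -0.47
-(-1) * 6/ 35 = 6/ 35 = 0.17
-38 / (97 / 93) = -3534 / 97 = -36.43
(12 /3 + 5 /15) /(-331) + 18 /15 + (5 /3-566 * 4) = -11226592 /4965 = -2261.15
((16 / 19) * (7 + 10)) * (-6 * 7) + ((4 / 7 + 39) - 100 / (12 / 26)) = -310565 / 399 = -778.36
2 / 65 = 0.03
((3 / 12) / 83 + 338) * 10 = 561085 / 166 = 3380.03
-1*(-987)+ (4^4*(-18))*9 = -40485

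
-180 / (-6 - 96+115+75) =-45 / 22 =-2.05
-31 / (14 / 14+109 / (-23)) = 713 / 86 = 8.29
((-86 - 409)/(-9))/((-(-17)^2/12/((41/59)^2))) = -1109460/1006009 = -1.10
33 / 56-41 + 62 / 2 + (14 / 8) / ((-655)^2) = -226096077 / 24025400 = -9.41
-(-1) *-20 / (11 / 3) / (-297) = 20 / 1089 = 0.02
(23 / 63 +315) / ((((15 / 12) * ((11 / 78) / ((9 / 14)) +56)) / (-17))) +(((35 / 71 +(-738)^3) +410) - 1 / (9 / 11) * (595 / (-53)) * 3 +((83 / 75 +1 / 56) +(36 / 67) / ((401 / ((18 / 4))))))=-1122647009633096802674227 / 2793023213250200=-401946895.50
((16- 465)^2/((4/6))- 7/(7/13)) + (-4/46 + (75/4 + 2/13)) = 361679151/1196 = 302407.32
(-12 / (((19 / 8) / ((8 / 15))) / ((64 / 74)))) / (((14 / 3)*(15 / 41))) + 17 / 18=-931423 / 2214450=-0.42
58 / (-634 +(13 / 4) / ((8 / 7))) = -1856 / 20197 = -0.09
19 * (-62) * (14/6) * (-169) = 1393574/3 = 464524.67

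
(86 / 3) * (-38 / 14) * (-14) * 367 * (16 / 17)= 19189696 / 51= 376268.55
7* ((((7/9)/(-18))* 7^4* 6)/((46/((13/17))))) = -1529437/21114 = -72.44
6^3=216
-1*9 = -9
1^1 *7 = 7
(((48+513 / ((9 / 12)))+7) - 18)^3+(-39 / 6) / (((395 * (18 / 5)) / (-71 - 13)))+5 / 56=4974416757473 / 13272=374805361.47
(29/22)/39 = 29/858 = 0.03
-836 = -836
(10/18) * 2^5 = 160/9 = 17.78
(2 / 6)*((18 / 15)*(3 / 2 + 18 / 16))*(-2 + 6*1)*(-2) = -42 / 5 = -8.40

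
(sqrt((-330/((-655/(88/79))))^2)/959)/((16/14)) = 726/1417813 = 0.00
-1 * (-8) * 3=24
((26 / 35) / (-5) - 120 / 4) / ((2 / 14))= -5276 / 25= -211.04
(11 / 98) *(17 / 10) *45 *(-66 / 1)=-55539 / 98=-566.72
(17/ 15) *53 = 901/ 15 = 60.07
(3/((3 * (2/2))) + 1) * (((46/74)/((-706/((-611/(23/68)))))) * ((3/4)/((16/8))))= 31161/26122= 1.19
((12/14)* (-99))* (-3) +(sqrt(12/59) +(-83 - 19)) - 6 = 2* sqrt(177)/59 +1026/7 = 147.02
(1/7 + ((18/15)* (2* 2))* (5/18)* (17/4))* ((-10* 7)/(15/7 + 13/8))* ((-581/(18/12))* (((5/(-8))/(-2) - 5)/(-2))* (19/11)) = 1178413250/6963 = 169239.30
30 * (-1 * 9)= -270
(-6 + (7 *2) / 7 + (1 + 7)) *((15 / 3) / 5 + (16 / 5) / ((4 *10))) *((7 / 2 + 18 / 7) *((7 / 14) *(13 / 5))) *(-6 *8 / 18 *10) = -31824 / 35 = -909.26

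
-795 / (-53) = 15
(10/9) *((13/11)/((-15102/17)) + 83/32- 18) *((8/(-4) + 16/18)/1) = 1023815225/53823528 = 19.02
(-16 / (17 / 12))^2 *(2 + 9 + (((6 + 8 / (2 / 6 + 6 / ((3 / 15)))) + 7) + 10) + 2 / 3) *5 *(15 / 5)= 1757675520 / 26299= 66834.31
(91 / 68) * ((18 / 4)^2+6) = 9555 / 272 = 35.13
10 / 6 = 5 / 3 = 1.67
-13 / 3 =-4.33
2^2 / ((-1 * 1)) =-4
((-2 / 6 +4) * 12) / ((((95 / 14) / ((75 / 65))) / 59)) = 109032 / 247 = 441.43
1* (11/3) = 11/3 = 3.67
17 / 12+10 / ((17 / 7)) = 1129 / 204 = 5.53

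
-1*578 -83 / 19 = -11065 / 19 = -582.37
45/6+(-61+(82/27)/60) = -21647/405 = -53.45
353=353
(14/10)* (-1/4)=-7/20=-0.35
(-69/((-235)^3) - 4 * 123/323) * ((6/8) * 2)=-19155276639/8383707250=-2.28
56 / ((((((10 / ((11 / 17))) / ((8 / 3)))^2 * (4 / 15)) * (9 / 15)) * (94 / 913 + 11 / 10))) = 35351360 / 4080969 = 8.66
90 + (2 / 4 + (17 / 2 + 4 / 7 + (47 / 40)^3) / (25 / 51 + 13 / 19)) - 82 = 8975751409 / 509824000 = 17.61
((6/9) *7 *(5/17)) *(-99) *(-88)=203280/17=11957.65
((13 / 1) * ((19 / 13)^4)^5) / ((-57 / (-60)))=39568393113206271782479580 / 1461920290375446110677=27066.04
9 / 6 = 3 / 2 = 1.50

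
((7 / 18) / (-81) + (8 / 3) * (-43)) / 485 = -167191 / 707130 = -0.24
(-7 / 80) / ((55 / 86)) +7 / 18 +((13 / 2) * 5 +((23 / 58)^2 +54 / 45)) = 567981641 / 16651800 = 34.11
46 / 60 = 23 / 30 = 0.77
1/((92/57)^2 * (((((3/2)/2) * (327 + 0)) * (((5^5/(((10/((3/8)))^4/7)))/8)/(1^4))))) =0.29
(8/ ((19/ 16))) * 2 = 256/ 19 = 13.47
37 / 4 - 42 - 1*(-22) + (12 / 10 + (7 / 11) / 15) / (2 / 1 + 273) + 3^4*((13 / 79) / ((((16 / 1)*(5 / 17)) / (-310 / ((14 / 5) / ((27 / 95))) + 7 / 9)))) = -74502254699 / 762808200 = -97.67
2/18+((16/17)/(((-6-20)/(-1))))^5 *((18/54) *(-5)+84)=40554403553/364972821993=0.11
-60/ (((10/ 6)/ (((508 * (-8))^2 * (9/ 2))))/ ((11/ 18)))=-1635093504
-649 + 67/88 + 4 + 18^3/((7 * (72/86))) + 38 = 388.90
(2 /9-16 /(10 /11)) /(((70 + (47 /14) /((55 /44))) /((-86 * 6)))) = 117691 /954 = 123.37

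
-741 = -741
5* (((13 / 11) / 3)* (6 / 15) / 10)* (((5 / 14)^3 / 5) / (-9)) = -65 / 814968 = -0.00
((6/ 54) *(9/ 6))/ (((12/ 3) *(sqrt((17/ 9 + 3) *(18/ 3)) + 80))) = 5/ 9556 - sqrt(66)/ 229344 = 0.00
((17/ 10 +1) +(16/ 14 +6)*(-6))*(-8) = 11244/ 35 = 321.26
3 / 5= 0.60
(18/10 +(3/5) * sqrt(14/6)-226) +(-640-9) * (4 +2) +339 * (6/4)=-36097/10 +sqrt(21)/5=-3608.78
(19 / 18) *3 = 19 / 6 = 3.17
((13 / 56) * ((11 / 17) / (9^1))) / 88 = 13 / 68544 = 0.00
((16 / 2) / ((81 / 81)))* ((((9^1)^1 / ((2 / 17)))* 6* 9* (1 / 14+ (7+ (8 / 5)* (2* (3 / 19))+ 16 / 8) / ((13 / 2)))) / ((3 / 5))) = 146066652 / 1729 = 84480.42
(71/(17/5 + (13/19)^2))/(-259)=-128155/1808338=-0.07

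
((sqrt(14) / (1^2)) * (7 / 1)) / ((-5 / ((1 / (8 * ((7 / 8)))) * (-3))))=3 * sqrt(14) / 5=2.24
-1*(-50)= 50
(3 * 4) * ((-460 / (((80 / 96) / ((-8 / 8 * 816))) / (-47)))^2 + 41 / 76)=102185443891150971 / 19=5378181257428998.47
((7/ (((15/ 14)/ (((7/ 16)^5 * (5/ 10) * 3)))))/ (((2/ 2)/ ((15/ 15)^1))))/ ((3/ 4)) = 823543/ 3932160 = 0.21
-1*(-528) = 528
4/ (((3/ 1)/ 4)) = 16/ 3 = 5.33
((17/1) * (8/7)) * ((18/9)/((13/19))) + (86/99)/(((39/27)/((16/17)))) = 976048/17017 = 57.36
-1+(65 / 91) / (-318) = -2231 / 2226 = -1.00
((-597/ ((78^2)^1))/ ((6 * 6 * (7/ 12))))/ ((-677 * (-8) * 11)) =-199/ 2537222688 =-0.00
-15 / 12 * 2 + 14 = 11.50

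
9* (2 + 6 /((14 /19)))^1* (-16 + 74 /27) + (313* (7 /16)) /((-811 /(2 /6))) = -109946435 /90832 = -1210.44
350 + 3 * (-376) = -778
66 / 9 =22 / 3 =7.33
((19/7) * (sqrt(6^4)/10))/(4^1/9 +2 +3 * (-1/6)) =6156/1225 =5.03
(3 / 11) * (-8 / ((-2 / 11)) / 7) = 12 / 7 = 1.71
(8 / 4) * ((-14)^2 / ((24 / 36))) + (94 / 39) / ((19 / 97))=444826 / 741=600.30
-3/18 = -1/6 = -0.17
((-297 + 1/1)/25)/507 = -296/12675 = -0.02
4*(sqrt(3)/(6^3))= sqrt(3)/54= 0.03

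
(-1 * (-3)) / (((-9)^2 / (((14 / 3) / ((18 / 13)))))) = 91 / 729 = 0.12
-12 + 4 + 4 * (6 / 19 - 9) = -812 / 19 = -42.74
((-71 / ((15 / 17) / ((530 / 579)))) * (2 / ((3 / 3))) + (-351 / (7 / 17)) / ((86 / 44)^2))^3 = -577678874813112987204009684992 / 11363295717284715125271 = -50837264.93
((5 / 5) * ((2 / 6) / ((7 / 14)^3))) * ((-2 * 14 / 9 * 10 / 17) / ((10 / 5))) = -1120 / 459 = -2.44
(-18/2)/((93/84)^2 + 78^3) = -7056/372049729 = -0.00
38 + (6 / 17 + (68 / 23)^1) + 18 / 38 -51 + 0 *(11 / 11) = -68472 / 7429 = -9.22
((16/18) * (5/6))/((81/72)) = 0.66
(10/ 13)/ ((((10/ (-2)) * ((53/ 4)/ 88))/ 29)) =-20416/ 689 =-29.63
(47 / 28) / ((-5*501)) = -47 / 70140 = -0.00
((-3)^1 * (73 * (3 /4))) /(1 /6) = -1971 /2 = -985.50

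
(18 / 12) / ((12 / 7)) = 7 / 8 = 0.88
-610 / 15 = -122 / 3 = -40.67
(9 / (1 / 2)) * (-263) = -4734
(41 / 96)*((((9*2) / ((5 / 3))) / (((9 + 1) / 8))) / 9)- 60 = -5959 / 100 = -59.59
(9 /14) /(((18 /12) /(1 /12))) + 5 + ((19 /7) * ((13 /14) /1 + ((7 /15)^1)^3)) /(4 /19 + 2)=6.30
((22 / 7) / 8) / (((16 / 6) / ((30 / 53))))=495 / 5936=0.08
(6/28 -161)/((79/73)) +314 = 182961/1106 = 165.43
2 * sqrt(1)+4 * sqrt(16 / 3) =2+16 * sqrt(3) / 3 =11.24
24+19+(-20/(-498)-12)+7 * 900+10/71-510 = 102912659/17679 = 5821.18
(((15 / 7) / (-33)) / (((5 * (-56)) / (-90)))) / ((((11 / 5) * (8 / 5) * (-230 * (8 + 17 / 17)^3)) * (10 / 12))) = 5 / 117821088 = 0.00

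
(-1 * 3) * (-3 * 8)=72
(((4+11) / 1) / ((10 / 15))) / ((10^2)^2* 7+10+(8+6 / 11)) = 495 / 1540408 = 0.00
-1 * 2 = -2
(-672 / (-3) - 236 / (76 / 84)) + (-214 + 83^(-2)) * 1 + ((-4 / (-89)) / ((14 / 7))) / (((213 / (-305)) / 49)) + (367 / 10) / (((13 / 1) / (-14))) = -47085694360028 / 161284544655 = -291.94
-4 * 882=-3528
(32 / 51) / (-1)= -32 / 51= -0.63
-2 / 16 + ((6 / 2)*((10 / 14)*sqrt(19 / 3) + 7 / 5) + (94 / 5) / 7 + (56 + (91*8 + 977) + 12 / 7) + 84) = 5*sqrt(57) / 7 + 74139 / 40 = 1858.87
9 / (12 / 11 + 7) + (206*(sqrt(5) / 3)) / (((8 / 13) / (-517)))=99 / 89-692263*sqrt(5) / 12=-128994.48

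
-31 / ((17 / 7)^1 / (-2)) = 434 / 17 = 25.53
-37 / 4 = -9.25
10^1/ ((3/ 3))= 10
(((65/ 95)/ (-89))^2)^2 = 0.00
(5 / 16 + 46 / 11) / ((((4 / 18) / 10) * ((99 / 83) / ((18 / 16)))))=2954385 / 15488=190.75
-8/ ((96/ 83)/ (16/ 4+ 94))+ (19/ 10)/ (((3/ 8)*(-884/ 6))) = -4494263/ 6630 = -677.87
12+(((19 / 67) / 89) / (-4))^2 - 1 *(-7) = 10809440537 / 568917904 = 19.00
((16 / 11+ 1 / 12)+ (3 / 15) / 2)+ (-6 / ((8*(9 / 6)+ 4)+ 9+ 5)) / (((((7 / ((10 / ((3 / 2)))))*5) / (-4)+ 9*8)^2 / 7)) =460845499 / 281415420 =1.64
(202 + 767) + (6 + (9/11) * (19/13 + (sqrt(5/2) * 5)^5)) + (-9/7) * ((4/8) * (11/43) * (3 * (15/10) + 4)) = 167832915/172172 + 703125 * sqrt(10)/88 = 26241.58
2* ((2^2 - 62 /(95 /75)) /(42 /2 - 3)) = -854 /171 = -4.99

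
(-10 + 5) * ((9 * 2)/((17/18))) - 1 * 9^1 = -1773/17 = -104.29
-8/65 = -0.12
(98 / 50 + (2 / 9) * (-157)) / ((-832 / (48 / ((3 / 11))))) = 81499 / 11700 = 6.97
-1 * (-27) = 27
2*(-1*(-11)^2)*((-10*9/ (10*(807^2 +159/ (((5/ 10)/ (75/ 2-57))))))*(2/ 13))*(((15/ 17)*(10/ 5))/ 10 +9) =726/ 152303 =0.00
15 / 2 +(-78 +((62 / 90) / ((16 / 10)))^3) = -26284193 / 373248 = -70.42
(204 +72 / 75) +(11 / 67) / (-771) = 264690193 / 1291425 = 204.96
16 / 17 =0.94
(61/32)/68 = 61/2176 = 0.03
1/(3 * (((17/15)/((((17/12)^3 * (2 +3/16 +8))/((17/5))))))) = 69275/27648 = 2.51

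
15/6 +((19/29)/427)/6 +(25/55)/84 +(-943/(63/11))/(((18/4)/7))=-11192916961/44133012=-253.62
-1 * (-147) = 147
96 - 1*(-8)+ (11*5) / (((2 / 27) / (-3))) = -4247 / 2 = -2123.50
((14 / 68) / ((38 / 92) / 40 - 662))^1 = -6440 / 20707037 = -0.00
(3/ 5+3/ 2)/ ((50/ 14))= 147/ 250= 0.59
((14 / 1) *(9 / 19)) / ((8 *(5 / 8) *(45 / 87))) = 1218 / 475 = 2.56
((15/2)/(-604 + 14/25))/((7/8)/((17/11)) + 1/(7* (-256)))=-0.02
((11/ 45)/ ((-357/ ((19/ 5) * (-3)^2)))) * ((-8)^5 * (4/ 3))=27394048/ 26775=1023.12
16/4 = 4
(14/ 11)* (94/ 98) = 94/ 77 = 1.22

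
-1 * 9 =-9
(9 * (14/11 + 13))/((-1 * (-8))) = 1413/88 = 16.06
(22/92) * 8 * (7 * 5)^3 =1886500/23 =82021.74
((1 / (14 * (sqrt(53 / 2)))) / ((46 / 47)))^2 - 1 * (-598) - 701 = -1132019703 / 10990504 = -103.00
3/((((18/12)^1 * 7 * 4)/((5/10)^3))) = 1/112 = 0.01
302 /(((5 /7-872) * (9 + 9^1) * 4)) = -1057 /219564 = -0.00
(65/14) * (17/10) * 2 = 221/14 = 15.79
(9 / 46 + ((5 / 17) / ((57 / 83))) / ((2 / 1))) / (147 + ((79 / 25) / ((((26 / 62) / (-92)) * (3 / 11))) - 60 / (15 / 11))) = -2968225 / 17665887127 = -0.00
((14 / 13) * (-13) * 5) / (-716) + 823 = 294669 / 358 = 823.10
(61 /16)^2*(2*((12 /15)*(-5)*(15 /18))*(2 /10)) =-3721 /192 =-19.38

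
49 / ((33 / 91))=4459 / 33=135.12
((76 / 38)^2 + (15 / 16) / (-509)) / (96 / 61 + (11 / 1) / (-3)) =-5958663 / 3119152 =-1.91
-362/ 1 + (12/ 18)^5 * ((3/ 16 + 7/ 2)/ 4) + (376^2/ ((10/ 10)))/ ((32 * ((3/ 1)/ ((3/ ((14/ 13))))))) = 12725351/ 3402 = 3740.55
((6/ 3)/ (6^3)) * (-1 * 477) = -53/ 12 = -4.42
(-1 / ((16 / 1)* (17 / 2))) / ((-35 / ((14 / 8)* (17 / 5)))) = 1 / 800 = 0.00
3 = 3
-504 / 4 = -126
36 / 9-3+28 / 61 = 89 / 61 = 1.46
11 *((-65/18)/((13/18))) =-55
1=1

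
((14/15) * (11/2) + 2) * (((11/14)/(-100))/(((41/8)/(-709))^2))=-4733244296/4412625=-1072.66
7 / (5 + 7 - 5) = 1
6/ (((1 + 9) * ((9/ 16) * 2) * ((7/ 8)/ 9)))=192/ 35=5.49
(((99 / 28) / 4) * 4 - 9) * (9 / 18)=-153 / 56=-2.73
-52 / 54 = -26 / 27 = -0.96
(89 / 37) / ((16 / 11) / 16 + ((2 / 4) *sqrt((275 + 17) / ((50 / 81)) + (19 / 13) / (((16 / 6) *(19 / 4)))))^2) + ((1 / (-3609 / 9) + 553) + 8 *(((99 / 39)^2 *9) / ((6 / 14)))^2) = 210964956669891004920 / 1434706205512177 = 147044.01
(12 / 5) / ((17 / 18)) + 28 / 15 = 1124 / 255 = 4.41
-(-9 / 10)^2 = -81 / 100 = -0.81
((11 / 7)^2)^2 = 14641 / 2401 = 6.10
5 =5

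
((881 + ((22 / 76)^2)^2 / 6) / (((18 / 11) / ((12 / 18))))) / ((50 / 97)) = 11760520453979 / 16889601600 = 696.32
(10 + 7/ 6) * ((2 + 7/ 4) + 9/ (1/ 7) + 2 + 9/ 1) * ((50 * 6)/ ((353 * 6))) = 520925/ 4236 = 122.98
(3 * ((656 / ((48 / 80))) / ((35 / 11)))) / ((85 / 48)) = 346368 / 595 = 582.13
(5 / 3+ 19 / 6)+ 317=1931 / 6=321.83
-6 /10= -3 /5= -0.60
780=780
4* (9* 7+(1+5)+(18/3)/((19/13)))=5556/19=292.42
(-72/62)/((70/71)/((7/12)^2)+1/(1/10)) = -8946/99355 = -0.09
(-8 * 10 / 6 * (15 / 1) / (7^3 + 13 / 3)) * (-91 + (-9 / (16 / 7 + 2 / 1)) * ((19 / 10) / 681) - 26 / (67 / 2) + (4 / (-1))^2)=345770433 / 7923889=43.64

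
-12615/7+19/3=-37712/21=-1795.81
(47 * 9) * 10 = 4230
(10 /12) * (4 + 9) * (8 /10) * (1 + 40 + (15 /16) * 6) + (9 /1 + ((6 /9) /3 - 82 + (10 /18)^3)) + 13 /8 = 1942651 /5832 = 333.10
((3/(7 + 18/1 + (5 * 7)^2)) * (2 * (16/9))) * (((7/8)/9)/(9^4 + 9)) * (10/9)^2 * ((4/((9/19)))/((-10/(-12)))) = 4256/2694110625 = 0.00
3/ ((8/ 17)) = 51/ 8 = 6.38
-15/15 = -1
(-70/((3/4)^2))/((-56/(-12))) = -80/3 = -26.67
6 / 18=1 / 3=0.33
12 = 12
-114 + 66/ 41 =-4608/ 41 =-112.39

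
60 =60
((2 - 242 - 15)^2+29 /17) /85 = 1105454 /1445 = 765.02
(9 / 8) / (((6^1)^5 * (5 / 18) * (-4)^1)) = -1 / 7680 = -0.00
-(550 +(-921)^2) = -848791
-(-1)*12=12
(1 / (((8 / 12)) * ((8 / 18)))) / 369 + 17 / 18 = 2815 / 2952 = 0.95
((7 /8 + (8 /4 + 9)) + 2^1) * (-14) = -777 /4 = -194.25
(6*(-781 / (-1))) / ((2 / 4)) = 9372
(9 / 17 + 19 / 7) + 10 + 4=2052 / 119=17.24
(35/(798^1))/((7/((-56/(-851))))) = 20/48507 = 0.00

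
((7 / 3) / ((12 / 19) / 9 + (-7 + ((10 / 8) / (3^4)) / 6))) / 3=-28728 / 255865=-0.11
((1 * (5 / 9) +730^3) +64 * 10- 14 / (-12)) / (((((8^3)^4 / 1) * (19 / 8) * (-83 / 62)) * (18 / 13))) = -148522840687 / 115500260524032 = -0.00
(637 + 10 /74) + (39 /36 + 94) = 325105 /444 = 732.22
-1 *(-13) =13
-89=-89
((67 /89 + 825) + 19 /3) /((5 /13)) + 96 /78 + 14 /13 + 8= 37725113 /17355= 2173.73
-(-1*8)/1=8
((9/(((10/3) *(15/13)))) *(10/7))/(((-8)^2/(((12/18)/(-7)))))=-39/7840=-0.00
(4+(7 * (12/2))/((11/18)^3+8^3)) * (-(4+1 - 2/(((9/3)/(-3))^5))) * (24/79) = -2048626272/235997885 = -8.68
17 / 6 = 2.83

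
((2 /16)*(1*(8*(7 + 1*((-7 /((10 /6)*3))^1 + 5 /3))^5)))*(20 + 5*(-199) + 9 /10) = -49959119815603 /2531250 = -19736936.22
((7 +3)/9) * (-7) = -70/9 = -7.78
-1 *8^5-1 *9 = -32777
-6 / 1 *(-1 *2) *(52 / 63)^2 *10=81.75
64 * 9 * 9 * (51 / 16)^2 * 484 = 25492401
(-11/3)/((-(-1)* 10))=-11/30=-0.37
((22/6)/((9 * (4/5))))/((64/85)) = 4675/6912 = 0.68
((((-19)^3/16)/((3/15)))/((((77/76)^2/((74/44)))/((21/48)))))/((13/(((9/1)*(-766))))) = 1578995951805/1937936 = 814782.30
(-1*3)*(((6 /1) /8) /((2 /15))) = -135 /8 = -16.88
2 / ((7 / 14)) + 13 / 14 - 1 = 55 / 14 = 3.93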